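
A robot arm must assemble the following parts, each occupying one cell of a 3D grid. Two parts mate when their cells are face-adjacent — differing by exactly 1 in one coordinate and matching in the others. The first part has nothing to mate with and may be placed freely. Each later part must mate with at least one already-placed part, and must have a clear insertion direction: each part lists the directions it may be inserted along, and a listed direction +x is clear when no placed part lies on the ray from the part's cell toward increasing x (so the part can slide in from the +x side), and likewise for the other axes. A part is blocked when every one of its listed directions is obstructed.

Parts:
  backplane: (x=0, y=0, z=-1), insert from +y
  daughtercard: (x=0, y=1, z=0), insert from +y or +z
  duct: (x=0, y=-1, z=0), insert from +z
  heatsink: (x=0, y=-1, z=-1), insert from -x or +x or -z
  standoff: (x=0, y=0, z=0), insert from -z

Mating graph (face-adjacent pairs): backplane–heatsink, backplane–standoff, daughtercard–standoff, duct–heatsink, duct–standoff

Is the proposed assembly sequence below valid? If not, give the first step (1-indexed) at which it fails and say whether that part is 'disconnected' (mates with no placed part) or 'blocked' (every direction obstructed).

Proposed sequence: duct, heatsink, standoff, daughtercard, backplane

1. duct@(0, -1, 0) [+z clear] — {duct}
2. heatsink@(0, -1, -1) [-x clear] — {duct, heatsink}
3. standoff@(0, 0, 0) [-z clear] — {duct, heatsink, standoff}
4. daughtercard@(0, 1, 0) [+y clear] — {daughtercard, duct, heatsink, standoff}
5. backplane@(0, 0, -1) [+y clear] — {backplane, daughtercard, duct, heatsink, standoff}

Valid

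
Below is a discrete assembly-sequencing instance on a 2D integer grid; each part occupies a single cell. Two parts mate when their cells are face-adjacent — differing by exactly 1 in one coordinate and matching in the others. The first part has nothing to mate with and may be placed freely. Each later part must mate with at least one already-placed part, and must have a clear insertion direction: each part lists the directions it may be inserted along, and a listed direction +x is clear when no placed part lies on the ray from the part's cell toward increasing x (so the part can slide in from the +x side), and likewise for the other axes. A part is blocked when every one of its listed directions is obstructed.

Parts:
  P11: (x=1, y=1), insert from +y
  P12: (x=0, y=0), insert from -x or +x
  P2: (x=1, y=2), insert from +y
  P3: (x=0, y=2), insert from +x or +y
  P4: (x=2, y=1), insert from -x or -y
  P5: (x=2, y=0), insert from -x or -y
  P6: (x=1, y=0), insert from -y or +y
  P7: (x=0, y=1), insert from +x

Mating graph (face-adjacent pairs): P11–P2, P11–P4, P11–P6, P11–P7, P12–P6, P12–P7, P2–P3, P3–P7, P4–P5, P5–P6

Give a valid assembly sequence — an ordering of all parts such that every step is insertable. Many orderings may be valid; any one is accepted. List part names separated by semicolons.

1. P7@(0, 1) [+x clear] — {P7}
2. P11@(1, 1) [+y clear] — {P11, P7}
3. P4@(2, 1) [-y clear] — {P11, P4, P7}
4. P5@(2, 0) [-x clear] — {P11, P4, P5, P7}
5. P2@(1, 2) [+y clear] — {P11, P2, P4, P5, P7}
6. P3@(0, 2) [+y clear] — {P11, P2, P3, P4, P5, P7}
7. P6@(1, 0) [-y clear] — {P11, P2, P3, P4, P5, P6, P7}
8. P12@(0, 0) [-x clear] — {P11, P12, P2, P3, P4, P5, P6, P7}

P7; P11; P4; P5; P2; P3; P6; P12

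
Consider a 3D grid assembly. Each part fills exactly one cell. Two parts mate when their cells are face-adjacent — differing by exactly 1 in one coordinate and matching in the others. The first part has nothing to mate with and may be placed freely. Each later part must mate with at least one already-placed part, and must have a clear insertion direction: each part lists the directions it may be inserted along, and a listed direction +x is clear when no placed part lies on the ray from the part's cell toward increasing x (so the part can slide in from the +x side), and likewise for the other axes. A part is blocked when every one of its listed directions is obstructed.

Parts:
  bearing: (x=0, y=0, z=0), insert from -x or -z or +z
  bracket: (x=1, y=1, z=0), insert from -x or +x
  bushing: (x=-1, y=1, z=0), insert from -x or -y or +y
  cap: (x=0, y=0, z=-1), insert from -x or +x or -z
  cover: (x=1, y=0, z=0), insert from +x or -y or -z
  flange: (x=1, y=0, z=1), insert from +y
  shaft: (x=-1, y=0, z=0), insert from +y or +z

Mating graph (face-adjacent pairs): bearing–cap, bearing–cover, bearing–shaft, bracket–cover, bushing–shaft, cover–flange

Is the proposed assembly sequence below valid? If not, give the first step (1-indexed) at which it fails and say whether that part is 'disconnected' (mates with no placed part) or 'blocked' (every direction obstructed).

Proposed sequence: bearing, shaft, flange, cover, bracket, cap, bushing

1. bearing@(0, 0, 0) [-x clear] — {bearing}
2. shaft@(-1, 0, 0) [+y clear] — {bearing, shaft}
3. flange@(1, 0, 1) — no placed neighbour ⇒ disconnected

Invalid at step 3 (disconnected)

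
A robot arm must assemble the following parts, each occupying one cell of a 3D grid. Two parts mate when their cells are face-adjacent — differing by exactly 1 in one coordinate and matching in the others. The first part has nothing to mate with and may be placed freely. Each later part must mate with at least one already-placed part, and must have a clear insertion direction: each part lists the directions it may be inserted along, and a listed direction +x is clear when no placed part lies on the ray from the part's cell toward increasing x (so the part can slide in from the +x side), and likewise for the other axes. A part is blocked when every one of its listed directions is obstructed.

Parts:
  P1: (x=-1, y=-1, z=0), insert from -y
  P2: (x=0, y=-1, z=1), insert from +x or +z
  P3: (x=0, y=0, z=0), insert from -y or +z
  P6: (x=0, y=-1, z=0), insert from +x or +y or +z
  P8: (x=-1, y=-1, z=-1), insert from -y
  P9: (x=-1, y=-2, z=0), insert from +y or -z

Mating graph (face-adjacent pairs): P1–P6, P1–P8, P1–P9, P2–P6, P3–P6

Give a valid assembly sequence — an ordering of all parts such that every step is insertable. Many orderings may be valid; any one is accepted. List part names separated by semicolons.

P3; P6; P2; P1; P9; P8

1. P3@(0, 0, 0) [-y clear] — {P3}
2. P6@(0, -1, 0) [+x clear] — {P3, P6}
3. P2@(0, -1, 1) [+x clear] — {P2, P3, P6}
4. P1@(-1, -1, 0) [-y clear] — {P1, P2, P3, P6}
5. P9@(-1, -2, 0) [-z clear] — {P1, P2, P3, P6, P9}
6. P8@(-1, -1, -1) [-y clear] — {P1, P2, P3, P6, P8, P9}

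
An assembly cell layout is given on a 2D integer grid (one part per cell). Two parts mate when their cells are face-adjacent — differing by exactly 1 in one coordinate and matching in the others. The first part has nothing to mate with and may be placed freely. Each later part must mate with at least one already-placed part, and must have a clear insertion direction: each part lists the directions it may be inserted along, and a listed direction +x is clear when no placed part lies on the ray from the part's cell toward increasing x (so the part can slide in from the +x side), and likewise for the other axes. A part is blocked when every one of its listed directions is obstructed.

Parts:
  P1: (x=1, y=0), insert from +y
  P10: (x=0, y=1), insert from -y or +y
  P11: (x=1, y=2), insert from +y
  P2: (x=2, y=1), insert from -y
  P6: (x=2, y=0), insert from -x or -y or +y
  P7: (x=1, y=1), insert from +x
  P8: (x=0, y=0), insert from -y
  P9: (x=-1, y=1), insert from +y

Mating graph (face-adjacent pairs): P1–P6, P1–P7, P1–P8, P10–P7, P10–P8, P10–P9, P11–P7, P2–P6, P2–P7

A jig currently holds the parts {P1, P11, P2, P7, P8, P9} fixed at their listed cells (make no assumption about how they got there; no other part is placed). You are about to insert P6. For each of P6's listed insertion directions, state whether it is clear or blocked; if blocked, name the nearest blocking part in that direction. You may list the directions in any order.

-x: nearest on ray is P1@(1, 0) ⇒ blocked
-y: ray from P6(2, 0) has no placed part ⇒ clear
+y: nearest on ray is P2@(2, 1) ⇒ blocked

+y: blocked by P2; -x: blocked by P1; -y: clear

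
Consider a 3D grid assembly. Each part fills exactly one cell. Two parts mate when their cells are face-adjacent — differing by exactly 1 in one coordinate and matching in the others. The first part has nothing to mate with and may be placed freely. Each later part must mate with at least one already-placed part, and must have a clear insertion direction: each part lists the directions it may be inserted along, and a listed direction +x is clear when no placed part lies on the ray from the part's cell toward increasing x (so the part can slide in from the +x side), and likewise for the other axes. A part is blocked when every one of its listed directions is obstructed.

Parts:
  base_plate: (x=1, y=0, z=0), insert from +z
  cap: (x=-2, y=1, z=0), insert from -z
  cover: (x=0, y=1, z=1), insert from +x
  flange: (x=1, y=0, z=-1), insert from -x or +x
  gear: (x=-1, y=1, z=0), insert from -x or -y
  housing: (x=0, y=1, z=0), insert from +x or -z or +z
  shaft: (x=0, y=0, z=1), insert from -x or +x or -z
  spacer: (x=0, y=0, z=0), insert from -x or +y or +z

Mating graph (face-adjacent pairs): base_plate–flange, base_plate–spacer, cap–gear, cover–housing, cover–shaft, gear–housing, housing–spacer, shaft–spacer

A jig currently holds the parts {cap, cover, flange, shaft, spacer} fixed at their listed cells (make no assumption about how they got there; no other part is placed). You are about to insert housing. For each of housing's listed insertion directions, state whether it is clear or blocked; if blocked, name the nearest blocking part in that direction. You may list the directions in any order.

+x: clear; +z: blocked by cover; -z: clear

+x: ray from housing(0, 1, 0) has no placed part ⇒ clear
-z: ray from housing(0, 1, 0) has no placed part ⇒ clear
+z: nearest on ray is cover@(0, 1, 1) ⇒ blocked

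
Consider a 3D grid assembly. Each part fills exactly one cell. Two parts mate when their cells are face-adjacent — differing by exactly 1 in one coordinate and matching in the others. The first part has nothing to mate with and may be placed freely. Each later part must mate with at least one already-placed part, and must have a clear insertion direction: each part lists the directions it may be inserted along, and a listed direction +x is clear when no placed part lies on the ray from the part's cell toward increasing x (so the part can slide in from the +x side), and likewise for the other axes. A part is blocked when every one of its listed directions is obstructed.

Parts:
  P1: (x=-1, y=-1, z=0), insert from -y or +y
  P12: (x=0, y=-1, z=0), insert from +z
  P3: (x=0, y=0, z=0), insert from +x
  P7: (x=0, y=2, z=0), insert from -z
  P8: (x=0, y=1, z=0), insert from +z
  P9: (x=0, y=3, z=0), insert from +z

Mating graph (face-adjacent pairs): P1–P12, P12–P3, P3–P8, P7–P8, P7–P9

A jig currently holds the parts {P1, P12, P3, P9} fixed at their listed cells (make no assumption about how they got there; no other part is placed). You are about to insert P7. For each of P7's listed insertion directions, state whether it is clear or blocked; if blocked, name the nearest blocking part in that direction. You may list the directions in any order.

-z: ray from P7(0, 2, 0) has no placed part ⇒ clear

-z: clear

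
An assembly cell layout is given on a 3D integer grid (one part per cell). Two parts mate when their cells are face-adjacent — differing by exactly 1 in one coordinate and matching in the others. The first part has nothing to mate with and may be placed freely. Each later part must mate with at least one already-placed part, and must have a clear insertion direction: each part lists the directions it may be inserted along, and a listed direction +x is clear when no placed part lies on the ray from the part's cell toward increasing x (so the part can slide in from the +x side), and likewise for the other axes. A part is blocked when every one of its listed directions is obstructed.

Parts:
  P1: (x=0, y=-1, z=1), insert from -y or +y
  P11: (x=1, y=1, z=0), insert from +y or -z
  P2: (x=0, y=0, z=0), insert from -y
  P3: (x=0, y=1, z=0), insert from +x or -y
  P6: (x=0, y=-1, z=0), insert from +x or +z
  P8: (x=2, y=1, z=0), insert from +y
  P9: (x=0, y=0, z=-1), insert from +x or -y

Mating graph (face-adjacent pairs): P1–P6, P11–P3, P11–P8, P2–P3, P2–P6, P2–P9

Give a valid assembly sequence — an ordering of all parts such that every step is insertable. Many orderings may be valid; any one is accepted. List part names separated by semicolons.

P11; P8; P3; P2; P6; P1; P9

1. P11@(1, 1, 0) [+y clear] — {P11}
2. P8@(2, 1, 0) [+y clear] — {P11, P8}
3. P3@(0, 1, 0) [-y clear] — {P11, P3, P8}
4. P2@(0, 0, 0) [-y clear] — {P11, P2, P3, P8}
5. P6@(0, -1, 0) [+x clear] — {P11, P2, P3, P6, P8}
6. P1@(0, -1, 1) [-y clear] — {P1, P11, P2, P3, P6, P8}
7. P9@(0, 0, -1) [+x clear] — {P1, P11, P2, P3, P6, P8, P9}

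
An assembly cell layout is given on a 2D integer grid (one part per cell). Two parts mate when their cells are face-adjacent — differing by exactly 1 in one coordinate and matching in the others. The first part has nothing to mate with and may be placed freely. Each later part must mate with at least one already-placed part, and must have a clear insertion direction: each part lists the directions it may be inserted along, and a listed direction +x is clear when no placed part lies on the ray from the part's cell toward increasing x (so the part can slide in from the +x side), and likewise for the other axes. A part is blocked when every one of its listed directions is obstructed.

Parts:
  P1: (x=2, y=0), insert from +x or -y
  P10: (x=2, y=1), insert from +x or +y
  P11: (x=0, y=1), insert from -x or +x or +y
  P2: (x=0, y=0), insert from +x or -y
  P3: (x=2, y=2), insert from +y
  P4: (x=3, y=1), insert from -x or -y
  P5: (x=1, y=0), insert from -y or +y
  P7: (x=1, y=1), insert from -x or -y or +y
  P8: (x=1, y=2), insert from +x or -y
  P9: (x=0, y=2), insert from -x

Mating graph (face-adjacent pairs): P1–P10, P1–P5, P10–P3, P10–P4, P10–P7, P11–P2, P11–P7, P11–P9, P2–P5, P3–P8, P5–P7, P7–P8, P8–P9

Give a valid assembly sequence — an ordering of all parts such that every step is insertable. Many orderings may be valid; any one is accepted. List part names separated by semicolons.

1. P9@(0, 2) [-x clear] — {P9}
2. P11@(0, 1) [-x clear] — {P11, P9}
3. P7@(1, 1) [-y clear] — {P11, P7, P9}
4. P5@(1, 0) [-y clear] — {P11, P5, P7, P9}
5. P1@(2, 0) [+x clear] — {P1, P11, P5, P7, P9}
6. P8@(1, 2) [+x clear] — {P1, P11, P5, P7, P8, P9}
7. P2@(0, 0) [-y clear] — {P1, P11, P2, P5, P7, P8, P9}
8. P3@(2, 2) [+y clear] — {P1, P11, P2, P3, P5, P7, P8, P9}
9. P10@(2, 1) [+x clear] — {P1, P10, P11, P2, P3, P5, P7, P8, P9}
10. P4@(3, 1) [-y clear] — {P1, P10, P11, P2, P3, P4, P5, P7, P8, P9}

P9; P11; P7; P5; P1; P8; P2; P3; P10; P4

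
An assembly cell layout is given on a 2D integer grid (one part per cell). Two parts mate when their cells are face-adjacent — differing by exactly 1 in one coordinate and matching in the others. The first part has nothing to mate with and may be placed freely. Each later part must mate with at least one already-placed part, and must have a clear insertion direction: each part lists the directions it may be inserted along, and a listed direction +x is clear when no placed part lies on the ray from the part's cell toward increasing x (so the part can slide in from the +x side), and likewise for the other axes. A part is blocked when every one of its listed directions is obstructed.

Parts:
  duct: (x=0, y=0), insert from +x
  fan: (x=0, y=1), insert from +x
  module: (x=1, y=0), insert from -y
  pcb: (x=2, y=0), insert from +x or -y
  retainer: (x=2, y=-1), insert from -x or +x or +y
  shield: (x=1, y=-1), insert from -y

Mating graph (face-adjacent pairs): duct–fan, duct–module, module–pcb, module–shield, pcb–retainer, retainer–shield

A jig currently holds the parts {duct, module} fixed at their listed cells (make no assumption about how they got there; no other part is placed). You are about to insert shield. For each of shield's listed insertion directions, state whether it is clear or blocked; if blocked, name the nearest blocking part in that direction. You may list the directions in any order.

-y: clear

-y: ray from shield(1, -1) has no placed part ⇒ clear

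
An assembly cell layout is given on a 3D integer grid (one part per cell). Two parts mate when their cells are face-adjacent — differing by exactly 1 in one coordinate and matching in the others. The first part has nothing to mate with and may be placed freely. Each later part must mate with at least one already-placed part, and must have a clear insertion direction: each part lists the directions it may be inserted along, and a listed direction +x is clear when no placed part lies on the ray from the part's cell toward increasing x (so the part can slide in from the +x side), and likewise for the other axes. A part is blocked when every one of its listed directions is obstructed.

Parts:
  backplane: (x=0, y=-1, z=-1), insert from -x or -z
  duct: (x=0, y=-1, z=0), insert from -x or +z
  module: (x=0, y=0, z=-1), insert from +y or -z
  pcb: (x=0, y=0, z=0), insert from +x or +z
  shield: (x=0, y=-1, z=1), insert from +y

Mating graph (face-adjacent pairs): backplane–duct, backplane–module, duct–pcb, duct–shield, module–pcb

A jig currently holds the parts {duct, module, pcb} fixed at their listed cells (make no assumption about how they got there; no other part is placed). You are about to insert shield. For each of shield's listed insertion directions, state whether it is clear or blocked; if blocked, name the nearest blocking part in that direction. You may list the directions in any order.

+y: clear

+y: ray from shield(0, -1, 1) has no placed part ⇒ clear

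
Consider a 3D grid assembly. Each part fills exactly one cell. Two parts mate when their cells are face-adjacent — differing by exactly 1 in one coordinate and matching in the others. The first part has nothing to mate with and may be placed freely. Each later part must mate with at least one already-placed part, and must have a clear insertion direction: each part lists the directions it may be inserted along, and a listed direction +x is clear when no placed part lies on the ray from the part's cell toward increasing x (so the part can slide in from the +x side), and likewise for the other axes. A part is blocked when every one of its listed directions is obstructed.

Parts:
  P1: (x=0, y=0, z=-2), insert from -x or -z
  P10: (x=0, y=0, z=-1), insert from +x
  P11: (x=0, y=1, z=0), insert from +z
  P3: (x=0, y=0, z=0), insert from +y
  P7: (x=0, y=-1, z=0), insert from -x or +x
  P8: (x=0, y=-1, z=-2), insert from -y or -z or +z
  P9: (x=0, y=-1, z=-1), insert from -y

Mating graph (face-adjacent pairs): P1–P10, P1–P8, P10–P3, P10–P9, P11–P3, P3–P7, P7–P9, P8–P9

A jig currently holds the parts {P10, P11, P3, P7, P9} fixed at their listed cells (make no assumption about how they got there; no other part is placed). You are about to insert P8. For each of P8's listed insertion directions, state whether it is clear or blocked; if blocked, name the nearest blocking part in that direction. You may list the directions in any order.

-y: ray from P8(0, -1, -2) has no placed part ⇒ clear
-z: ray from P8(0, -1, -2) has no placed part ⇒ clear
+z: nearest on ray is P9@(0, -1, -1) ⇒ blocked

+z: blocked by P9; -y: clear; -z: clear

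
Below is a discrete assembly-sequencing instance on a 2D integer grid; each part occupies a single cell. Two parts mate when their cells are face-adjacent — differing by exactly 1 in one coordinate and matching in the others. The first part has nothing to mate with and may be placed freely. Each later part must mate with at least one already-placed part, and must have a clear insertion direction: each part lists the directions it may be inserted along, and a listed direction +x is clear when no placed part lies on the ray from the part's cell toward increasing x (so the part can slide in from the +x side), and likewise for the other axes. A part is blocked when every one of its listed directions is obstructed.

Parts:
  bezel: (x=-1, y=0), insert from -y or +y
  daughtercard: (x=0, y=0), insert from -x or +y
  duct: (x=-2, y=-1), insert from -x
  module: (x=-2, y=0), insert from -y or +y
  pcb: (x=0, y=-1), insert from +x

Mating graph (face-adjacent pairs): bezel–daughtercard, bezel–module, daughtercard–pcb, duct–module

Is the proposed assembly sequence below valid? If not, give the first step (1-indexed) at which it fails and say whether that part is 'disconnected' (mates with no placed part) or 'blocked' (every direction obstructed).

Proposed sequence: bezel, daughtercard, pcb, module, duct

1. bezel@(-1, 0) [-y clear] — {bezel}
2. daughtercard@(0, 0) [+y clear] — {bezel, daughtercard}
3. pcb@(0, -1) [+x clear] — {bezel, daughtercard, pcb}
4. module@(-2, 0) [-y clear] — {bezel, daughtercard, module, pcb}
5. duct@(-2, -1) [-x clear] — {bezel, daughtercard, duct, module, pcb}

Valid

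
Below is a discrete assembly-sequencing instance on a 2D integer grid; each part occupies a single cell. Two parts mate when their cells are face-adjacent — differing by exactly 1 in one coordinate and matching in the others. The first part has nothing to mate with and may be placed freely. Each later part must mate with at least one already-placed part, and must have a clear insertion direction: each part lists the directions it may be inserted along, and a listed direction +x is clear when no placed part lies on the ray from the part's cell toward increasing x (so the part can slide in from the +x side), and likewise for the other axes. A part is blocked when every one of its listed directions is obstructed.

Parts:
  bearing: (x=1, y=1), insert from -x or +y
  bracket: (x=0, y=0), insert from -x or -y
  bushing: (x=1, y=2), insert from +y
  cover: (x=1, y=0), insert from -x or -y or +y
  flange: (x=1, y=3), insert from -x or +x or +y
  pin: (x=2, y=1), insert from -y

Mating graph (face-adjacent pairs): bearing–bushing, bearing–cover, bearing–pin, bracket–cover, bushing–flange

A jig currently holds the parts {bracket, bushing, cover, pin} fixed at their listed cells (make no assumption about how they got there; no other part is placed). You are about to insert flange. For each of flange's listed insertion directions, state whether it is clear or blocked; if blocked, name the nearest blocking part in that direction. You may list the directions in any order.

-x: ray from flange(1, 3) has no placed part ⇒ clear
+x: ray from flange(1, 3) has no placed part ⇒ clear
+y: ray from flange(1, 3) has no placed part ⇒ clear

+x: clear; +y: clear; -x: clear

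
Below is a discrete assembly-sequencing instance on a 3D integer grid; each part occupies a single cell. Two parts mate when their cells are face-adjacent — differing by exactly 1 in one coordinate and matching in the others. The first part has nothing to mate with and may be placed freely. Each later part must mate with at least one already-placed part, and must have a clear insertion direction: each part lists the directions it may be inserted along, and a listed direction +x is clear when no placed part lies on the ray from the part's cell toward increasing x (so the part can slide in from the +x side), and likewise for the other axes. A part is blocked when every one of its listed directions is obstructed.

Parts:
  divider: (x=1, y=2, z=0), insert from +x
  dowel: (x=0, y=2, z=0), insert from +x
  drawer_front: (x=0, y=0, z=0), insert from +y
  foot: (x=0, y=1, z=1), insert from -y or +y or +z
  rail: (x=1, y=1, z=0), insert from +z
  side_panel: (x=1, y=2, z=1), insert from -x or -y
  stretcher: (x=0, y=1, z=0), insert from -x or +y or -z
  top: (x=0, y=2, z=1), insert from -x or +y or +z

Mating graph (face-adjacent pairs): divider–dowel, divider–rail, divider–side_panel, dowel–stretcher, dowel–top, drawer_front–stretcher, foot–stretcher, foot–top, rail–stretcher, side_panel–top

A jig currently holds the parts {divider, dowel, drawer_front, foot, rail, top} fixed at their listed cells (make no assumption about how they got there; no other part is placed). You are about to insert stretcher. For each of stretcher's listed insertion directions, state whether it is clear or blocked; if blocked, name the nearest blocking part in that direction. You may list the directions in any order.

+y: blocked by dowel; -x: clear; -z: clear

-x: ray from stretcher(0, 1, 0) has no placed part ⇒ clear
+y: nearest on ray is dowel@(0, 2, 0) ⇒ blocked
-z: ray from stretcher(0, 1, 0) has no placed part ⇒ clear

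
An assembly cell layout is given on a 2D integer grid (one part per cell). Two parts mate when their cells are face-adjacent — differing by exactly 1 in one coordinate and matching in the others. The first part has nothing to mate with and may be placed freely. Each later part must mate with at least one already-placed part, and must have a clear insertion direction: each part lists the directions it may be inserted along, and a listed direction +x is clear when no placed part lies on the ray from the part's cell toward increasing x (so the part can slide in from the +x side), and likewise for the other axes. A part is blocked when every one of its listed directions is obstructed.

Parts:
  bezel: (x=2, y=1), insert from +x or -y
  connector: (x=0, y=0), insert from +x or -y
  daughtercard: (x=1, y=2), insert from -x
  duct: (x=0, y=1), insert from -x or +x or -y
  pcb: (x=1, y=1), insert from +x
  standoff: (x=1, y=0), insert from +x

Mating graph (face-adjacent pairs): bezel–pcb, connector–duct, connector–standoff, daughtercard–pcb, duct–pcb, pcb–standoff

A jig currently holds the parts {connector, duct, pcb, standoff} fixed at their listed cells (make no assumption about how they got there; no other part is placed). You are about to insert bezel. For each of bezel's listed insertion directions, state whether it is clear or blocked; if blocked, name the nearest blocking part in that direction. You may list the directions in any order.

+x: ray from bezel(2, 1) has no placed part ⇒ clear
-y: ray from bezel(2, 1) has no placed part ⇒ clear

+x: clear; -y: clear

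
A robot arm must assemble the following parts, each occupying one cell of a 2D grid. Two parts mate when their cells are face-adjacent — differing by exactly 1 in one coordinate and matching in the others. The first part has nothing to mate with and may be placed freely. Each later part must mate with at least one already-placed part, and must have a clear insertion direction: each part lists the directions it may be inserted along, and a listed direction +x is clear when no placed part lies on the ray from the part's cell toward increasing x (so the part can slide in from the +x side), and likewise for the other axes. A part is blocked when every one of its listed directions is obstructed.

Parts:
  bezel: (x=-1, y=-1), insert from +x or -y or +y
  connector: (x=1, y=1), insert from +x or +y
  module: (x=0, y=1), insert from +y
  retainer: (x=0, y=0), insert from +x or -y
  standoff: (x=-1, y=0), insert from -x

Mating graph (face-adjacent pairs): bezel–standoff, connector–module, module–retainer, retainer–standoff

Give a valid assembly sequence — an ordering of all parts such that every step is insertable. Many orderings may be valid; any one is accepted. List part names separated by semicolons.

1. module@(0, 1) [+y clear] — {module}
2. retainer@(0, 0) [+x clear] — {module, retainer}
3. standoff@(-1, 0) [-x clear] — {module, retainer, standoff}
4. bezel@(-1, -1) [+x clear] — {bezel, module, retainer, standoff}
5. connector@(1, 1) [+x clear] — {bezel, connector, module, retainer, standoff}

module; retainer; standoff; bezel; connector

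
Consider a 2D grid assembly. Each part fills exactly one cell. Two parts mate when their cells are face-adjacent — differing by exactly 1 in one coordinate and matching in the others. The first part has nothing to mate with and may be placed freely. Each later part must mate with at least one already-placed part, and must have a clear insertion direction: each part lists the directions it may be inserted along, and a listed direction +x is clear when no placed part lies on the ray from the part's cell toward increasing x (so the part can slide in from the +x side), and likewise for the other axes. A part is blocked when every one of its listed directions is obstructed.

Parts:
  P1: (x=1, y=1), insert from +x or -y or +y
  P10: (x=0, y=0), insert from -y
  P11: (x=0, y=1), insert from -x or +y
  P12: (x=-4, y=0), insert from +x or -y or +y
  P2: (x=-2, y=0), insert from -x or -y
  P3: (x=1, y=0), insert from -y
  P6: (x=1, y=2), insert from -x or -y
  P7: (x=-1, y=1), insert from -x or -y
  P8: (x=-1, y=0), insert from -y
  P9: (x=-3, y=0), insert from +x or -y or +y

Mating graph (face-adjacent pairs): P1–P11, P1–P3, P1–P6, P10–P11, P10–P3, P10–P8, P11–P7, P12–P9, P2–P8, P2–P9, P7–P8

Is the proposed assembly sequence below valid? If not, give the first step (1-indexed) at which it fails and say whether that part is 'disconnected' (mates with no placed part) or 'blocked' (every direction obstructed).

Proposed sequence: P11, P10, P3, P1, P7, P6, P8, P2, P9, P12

1. P11@(0, 1) [-x clear] — {P11}
2. P10@(0, 0) [-y clear] — {P10, P11}
3. P3@(1, 0) [-y clear] — {P10, P11, P3}
4. P1@(1, 1) [+x clear] — {P1, P10, P11, P3}
5. P7@(-1, 1) [-x clear] — {P1, P10, P11, P3, P7}
6. P6@(1, 2) [-x clear] — {P1, P10, P11, P3, P6, P7}
7. P8@(-1, 0) [-y clear] — {P1, P10, P11, P3, P6, P7, P8}
8. P2@(-2, 0) [-x clear] — {P1, P10, P11, P2, P3, P6, P7, P8}
9. P9@(-3, 0) [-y clear] — {P1, P10, P11, P2, P3, P6, P7, P8, P9}
10. P12@(-4, 0) [-y clear] — {P1, P10, P11, P12, P2, P3, P6, P7, P8, P9}

Valid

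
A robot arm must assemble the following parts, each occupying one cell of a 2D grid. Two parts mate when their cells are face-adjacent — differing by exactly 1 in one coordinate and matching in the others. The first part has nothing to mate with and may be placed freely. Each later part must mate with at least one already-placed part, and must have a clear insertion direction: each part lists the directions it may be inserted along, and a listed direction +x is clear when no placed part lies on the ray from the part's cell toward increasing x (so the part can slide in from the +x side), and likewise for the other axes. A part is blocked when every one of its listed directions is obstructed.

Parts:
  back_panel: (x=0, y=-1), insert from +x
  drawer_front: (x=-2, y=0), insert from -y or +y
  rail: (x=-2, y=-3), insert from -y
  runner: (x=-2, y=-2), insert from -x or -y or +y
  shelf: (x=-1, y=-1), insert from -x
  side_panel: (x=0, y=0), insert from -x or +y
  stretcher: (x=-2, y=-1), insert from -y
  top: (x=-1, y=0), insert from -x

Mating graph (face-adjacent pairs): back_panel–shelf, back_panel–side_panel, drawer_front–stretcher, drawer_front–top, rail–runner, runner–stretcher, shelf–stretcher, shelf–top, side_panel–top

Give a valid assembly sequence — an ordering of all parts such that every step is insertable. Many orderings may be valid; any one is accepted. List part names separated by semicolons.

1. shelf@(-1, -1) [-x clear] — {shelf}
2. stretcher@(-2, -1) [-y clear] — {shelf, stretcher}
3. top@(-1, 0) [-x clear] — {shelf, stretcher, top}
4. drawer_front@(-2, 0) [+y clear] — {drawer_front, shelf, stretcher, top}
5. back_panel@(0, -1) [+x clear] — {back_panel, drawer_front, shelf, stretcher, top}
6. runner@(-2, -2) [-x clear] — {back_panel, drawer_front, runner, shelf, stretcher, top}
7. rail@(-2, -3) [-y clear] — {back_panel, drawer_front, rail, runner, shelf, stretcher, top}
8. side_panel@(0, 0) [+y clear] — {back_panel, drawer_front, rail, runner, shelf, side_panel, stretcher, top}

shelf; stretcher; top; drawer_front; back_panel; runner; rail; side_panel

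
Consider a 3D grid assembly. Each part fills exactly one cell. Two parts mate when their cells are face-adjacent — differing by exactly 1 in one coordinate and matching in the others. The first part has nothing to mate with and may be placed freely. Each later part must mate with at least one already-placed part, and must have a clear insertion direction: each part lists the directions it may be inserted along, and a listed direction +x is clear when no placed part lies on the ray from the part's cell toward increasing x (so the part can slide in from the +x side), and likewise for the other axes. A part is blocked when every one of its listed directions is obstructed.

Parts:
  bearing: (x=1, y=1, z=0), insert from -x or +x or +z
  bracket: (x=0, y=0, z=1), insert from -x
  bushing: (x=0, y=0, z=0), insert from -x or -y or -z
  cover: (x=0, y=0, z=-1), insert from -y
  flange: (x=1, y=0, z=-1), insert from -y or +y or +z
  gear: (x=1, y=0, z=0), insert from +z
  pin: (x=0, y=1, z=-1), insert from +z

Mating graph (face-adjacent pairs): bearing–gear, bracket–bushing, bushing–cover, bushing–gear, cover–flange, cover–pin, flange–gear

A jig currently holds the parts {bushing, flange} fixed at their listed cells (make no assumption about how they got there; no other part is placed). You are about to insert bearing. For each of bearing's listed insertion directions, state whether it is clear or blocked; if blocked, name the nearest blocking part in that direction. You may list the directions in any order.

+x: clear; +z: clear; -x: clear

-x: ray from bearing(1, 1, 0) has no placed part ⇒ clear
+x: ray from bearing(1, 1, 0) has no placed part ⇒ clear
+z: ray from bearing(1, 1, 0) has no placed part ⇒ clear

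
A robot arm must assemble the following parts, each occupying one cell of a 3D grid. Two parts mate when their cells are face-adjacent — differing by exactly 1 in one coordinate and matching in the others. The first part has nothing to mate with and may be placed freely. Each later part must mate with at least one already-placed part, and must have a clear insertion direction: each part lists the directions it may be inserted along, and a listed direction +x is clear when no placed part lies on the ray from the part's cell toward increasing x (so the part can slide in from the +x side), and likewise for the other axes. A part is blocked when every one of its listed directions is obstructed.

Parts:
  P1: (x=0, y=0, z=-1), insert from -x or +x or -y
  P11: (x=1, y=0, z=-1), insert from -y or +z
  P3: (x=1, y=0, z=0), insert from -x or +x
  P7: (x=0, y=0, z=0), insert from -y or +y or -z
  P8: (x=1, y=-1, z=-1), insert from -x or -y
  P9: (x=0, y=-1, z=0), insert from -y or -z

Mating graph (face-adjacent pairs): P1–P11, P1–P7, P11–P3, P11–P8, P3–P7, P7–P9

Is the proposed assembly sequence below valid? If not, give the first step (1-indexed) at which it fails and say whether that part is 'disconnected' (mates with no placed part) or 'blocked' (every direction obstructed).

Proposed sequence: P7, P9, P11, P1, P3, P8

1. P7@(0, 0, 0) [-y clear] — {P7}
2. P9@(0, -1, 0) [-y clear] — {P7, P9}
3. P11@(1, 0, -1) — no placed neighbour ⇒ disconnected

Invalid at step 3 (disconnected)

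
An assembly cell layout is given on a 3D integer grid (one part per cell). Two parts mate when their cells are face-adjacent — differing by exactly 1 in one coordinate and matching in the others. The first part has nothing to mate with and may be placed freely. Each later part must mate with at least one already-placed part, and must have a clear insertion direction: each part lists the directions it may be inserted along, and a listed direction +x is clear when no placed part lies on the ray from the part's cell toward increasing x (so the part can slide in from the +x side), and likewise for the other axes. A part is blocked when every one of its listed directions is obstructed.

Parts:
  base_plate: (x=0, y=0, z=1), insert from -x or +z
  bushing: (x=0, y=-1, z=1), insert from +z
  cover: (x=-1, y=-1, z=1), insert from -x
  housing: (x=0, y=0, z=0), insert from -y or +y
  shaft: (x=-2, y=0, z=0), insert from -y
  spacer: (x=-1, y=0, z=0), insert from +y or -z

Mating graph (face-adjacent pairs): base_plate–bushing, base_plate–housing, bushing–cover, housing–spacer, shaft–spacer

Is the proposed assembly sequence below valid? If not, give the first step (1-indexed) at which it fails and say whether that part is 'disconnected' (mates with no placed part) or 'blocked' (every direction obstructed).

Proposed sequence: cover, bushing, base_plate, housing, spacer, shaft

1. cover@(-1, -1, 1) [-x clear] — {cover}
2. bushing@(0, -1, 1) [+z clear] — {bushing, cover}
3. base_plate@(0, 0, 1) [-x clear] — {base_plate, bushing, cover}
4. housing@(0, 0, 0) [-y clear] — {base_plate, bushing, cover, housing}
5. spacer@(-1, 0, 0) [+y clear] — {base_plate, bushing, cover, housing, spacer}
6. shaft@(-2, 0, 0) [-y clear] — {base_plate, bushing, cover, housing, shaft, spacer}

Valid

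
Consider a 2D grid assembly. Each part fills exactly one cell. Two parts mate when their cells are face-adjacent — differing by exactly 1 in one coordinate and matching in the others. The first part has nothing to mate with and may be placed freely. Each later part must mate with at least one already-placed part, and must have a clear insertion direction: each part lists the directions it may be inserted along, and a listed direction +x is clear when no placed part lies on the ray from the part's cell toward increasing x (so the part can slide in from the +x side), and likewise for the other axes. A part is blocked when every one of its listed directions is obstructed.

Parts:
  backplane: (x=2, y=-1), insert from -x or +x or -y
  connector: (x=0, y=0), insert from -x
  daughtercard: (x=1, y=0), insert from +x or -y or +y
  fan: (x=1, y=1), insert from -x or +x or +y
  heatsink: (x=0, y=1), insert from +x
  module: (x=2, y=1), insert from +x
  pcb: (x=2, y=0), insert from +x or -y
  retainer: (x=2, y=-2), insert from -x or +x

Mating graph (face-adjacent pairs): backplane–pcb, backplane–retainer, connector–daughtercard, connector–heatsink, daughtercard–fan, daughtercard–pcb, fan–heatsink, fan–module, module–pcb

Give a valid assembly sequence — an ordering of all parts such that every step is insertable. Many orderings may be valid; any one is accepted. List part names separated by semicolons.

1. heatsink@(0, 1) [+x clear] — {heatsink}
2. connector@(0, 0) [-x clear] — {connector, heatsink}
3. daughtercard@(1, 0) [+x clear] — {connector, daughtercard, heatsink}
4. pcb@(2, 0) [+x clear] — {connector, daughtercard, heatsink, pcb}
5. backplane@(2, -1) [-x clear] — {backplane, connector, daughtercard, heatsink, pcb}
6. retainer@(2, -2) [-x clear] — {backplane, connector, daughtercard, heatsink, pcb, retainer}
7. fan@(1, 1) [+x clear] — {backplane, connector, daughtercard, fan, heatsink, pcb, retainer}
8. module@(2, 1) [+x clear] — {backplane, connector, daughtercard, fan, heatsink, module, pcb, retainer}

heatsink; connector; daughtercard; pcb; backplane; retainer; fan; module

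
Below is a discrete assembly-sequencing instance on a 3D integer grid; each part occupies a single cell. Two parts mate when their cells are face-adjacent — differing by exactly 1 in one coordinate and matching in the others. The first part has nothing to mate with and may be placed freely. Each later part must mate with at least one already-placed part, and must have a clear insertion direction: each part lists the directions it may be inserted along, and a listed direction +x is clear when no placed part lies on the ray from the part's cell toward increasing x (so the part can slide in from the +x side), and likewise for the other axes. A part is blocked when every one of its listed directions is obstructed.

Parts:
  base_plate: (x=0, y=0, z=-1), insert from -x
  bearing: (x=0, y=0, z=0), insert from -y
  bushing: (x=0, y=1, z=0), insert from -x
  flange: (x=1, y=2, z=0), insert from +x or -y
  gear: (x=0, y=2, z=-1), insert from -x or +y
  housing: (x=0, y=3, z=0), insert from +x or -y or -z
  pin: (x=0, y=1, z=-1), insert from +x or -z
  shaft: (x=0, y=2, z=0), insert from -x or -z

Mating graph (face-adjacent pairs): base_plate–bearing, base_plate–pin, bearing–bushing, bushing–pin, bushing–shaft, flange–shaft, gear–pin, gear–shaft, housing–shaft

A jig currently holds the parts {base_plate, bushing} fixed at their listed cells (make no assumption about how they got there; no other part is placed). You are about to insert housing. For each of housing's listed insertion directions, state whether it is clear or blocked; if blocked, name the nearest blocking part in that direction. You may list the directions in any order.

+x: clear; -y: blocked by bushing; -z: clear

+x: ray from housing(0, 3, 0) has no placed part ⇒ clear
-y: nearest on ray is bushing@(0, 1, 0) ⇒ blocked
-z: ray from housing(0, 3, 0) has no placed part ⇒ clear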